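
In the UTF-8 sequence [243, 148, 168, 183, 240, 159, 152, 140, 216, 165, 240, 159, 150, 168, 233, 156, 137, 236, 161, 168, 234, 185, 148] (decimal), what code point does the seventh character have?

U+AE54

Offset 0: leading byte 0xF3 = 11110011 → 4-byte char #1 = F3 94 A8 B7.
Offset 4: leading byte 0xF0 = 11110000 → 4-byte char #2 = F0 9F 98 8C.
Offset 8: leading byte 0xD8 = 11011000 → 2-byte char #3 = D8 A5.
Offset 10: leading byte 0xF0 = 11110000 → 4-byte char #4 = F0 9F 96 A8.
Offset 14: leading byte 0xE9 = 11101001 → 3-byte char #5 = E9 9C 89.
Offset 17: leading byte 0xEC = 11101100 → 3-byte char #6 = EC A1 A8.
Offset 20: leading byte 0xEA = 11101010 → 3-byte char #7 = EA B9 94.
Leading byte 0xEA = 11101010 matches 1110xxxx → 3-byte sequence.
Byte 1: 0xEA = 11101010, payload 1010 (4 bits).
Byte 2: 0xB9 = 10111001 (10xxxxxx ✓), payload 111001.
Byte 3: 0x94 = 10010100 (10xxxxxx ✓), payload 010100.
Concatenate: 1010111001010100 = 0xAE54 (16 bits → U+AE54).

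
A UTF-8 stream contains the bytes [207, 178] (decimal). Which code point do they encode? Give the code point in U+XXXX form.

U+03F2

Leading byte 0xCF = 11001111 matches 110xxxxx → 2-byte sequence.
Byte 1: 0xCF = 11001111, payload 01111 (5 bits).
Byte 2: 0xB2 = 10110010 (10xxxxxx ✓), payload 110010.
Concatenate: 01111110010 = 0x3F2 (11 bits → U+03F2).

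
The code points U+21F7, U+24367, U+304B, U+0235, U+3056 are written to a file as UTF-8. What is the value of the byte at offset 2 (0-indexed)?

0xB7

U+21F7 → 3-byte form E2 87 B7 at offsets 0–2.
Offset 2 falls in char 1's range; it's byte 3 of E2 87 B7 = 0xB7.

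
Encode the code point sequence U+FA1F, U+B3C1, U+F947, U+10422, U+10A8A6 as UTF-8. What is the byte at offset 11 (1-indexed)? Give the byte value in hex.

0x90

1-indexed offset 11 is 0-indexed offset 10.
U+FA1F → 3-byte form EF A8 9F at offsets 0–2.
U+B3C1 → 3-byte form EB 8F 81 at offsets 3–5.
U+F947 → 3-byte form EF A5 87 at offsets 6–8.
U+10422 → 4-byte form F0 90 90 A2 at offsets 9–12.
Offset 10 falls in char 4's range; it's byte 2 of F0 90 90 A2 = 0x90.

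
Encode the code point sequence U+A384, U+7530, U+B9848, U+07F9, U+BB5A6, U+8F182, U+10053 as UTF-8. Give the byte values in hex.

EA 8E 84 E7 94 B0 F2 B9 A1 88 DF B9 F2 BB 96 A6 F2 8F 86 82 F0 90 81 93

U+A384: 3-byte form → EA 8E 84.
U+7530: 3-byte form → E7 94 B0.
U+B9848: 4-byte form → F2 B9 A1 88.
U+07F9: 2-byte form → DF B9.
U+BB5A6: 4-byte form → F2 BB 96 A6.
U+8F182: 4-byte form → F2 8F 86 82.
U+10053: 4-byte form → F0 90 81 93.
Concatenated (24 bytes): EA 8E 84 E7 94 B0 F2 B9 A1 88 DF B9 F2 BB 96 A6 F2 8F 86 82 F0 90 81 93.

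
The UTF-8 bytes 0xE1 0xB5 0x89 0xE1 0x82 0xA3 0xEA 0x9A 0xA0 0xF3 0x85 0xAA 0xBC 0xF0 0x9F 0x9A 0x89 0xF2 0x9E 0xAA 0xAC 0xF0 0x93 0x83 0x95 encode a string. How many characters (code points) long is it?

7

Byte at offset 0: 0xE1 = 11100001 → 3-byte char (#1). Advance 3.
Byte at offset 3: 0xE1 = 11100001 → 3-byte char (#2). Advance 3.
Byte at offset 6: 0xEA = 11101010 → 3-byte char (#3). Advance 3.
Byte at offset 9: 0xF3 = 11110011 → 4-byte char (#4). Advance 4.
Byte at offset 13: 0xF0 = 11110000 → 4-byte char (#5). Advance 4.
Byte at offset 17: 0xF2 = 11110010 → 4-byte char (#6). Advance 4.
Byte at offset 21: 0xF0 = 11110000 → 4-byte char (#7). Advance 4.
Reached end at offset 25 after 7 code points.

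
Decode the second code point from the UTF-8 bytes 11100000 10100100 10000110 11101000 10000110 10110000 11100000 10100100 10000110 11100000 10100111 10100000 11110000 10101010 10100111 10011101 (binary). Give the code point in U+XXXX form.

U+81B0

Offset 0: leading byte 0xE0 = 11100000 → 3-byte char #1 = E0 A4 86.
Offset 3: leading byte 0xE8 = 11101000 → 3-byte char #2 = E8 86 B0.
Leading byte 0xE8 = 11101000 matches 1110xxxx → 3-byte sequence.
Byte 1: 0xE8 = 11101000, payload 1000 (4 bits).
Byte 2: 0x86 = 10000110 (10xxxxxx ✓), payload 000110.
Byte 3: 0xB0 = 10110000 (10xxxxxx ✓), payload 110000.
Concatenate: 1000000110110000 = 0x81B0 (16 bits → U+81B0).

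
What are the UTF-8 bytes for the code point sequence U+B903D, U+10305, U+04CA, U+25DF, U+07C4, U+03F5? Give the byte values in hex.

U+B903D: 4-byte form → F2 B9 80 BD.
U+10305: 4-byte form → F0 90 8C 85.
U+04CA: 2-byte form → D3 8A.
U+25DF: 3-byte form → E2 97 9F.
U+07C4: 2-byte form → DF 84.
U+03F5: 2-byte form → CF B5.
Concatenated (17 bytes): F2 B9 80 BD F0 90 8C 85 D3 8A E2 97 9F DF 84 CF B5.

F2 B9 80 BD F0 90 8C 85 D3 8A E2 97 9F DF 84 CF B5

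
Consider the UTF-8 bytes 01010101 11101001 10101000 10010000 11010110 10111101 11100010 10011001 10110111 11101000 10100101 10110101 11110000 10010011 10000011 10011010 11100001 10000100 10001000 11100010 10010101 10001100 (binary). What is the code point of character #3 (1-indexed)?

U+05BD

Offset 0: leading byte 0x55 = 01010101 → 1-byte char #1 = 55.
Offset 1: leading byte 0xE9 = 11101001 → 3-byte char #2 = E9 A8 90.
Offset 4: leading byte 0xD6 = 11010110 → 2-byte char #3 = D6 BD.
Leading byte 0xD6 = 11010110 matches 110xxxxx → 2-byte sequence.
Byte 1: 0xD6 = 11010110, payload 10110 (5 bits).
Byte 2: 0xBD = 10111101 (10xxxxxx ✓), payload 111101.
Concatenate: 10110111101 = 0x5BD (11 bits → U+05BD).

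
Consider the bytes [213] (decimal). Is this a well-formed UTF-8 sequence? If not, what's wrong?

Leading byte 0xD5 = 11010101 → 2-byte form, but only 1 byte is present.

invalid (sequence truncated)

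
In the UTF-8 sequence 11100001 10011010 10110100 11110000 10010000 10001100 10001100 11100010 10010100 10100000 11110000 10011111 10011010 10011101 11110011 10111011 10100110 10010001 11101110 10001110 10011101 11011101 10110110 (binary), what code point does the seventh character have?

Offset 0: leading byte 0xE1 = 11100001 → 3-byte char #1 = E1 9A B4.
Offset 3: leading byte 0xF0 = 11110000 → 4-byte char #2 = F0 90 8C 8C.
Offset 7: leading byte 0xE2 = 11100010 → 3-byte char #3 = E2 94 A0.
Offset 10: leading byte 0xF0 = 11110000 → 4-byte char #4 = F0 9F 9A 9D.
Offset 14: leading byte 0xF3 = 11110011 → 4-byte char #5 = F3 BB A6 91.
Offset 18: leading byte 0xEE = 11101110 → 3-byte char #6 = EE 8E 9D.
Offset 21: leading byte 0xDD = 11011101 → 2-byte char #7 = DD B6.
Leading byte 0xDD = 11011101 matches 110xxxxx → 2-byte sequence.
Byte 1: 0xDD = 11011101, payload 11101 (5 bits).
Byte 2: 0xB6 = 10110110 (10xxxxxx ✓), payload 110110.
Concatenate: 11101110110 = 0x776 (11 bits → U+0776).

U+0776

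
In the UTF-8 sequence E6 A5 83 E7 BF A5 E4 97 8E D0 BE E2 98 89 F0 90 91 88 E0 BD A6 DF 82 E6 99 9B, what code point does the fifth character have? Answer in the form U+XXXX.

U+2609

Offset 0: leading byte 0xE6 = 11100110 → 3-byte char #1 = E6 A5 83.
Offset 3: leading byte 0xE7 = 11100111 → 3-byte char #2 = E7 BF A5.
Offset 6: leading byte 0xE4 = 11100100 → 3-byte char #3 = E4 97 8E.
Offset 9: leading byte 0xD0 = 11010000 → 2-byte char #4 = D0 BE.
Offset 11: leading byte 0xE2 = 11100010 → 3-byte char #5 = E2 98 89.
Leading byte 0xE2 = 11100010 matches 1110xxxx → 3-byte sequence.
Byte 1: 0xE2 = 11100010, payload 0010 (4 bits).
Byte 2: 0x98 = 10011000 (10xxxxxx ✓), payload 011000.
Byte 3: 0x89 = 10001001 (10xxxxxx ✓), payload 001001.
Concatenate: 0010011000001001 = 0x2609 (16 bits → U+2609).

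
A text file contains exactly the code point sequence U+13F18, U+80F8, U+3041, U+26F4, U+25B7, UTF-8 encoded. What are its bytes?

F0 93 BC 98 E8 83 B8 E3 81 81 E2 9B B4 E2 96 B7

U+13F18: 4-byte form → F0 93 BC 98.
U+80F8: 3-byte form → E8 83 B8.
U+3041: 3-byte form → E3 81 81.
U+26F4: 3-byte form → E2 9B B4.
U+25B7: 3-byte form → E2 96 B7.
Concatenated (16 bytes): F0 93 BC 98 E8 83 B8 E3 81 81 E2 9B B4 E2 96 B7.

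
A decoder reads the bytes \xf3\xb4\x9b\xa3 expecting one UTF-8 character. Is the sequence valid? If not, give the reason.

Leading byte 0xF3 = 11110011 → 4-byte form.
Continuation bytes 0xB4=10110100, 0x9B=10011011, 0xA3=10100011 all match 10xxxxxx.
Decoded value 0xF46E3 is ≥ 0x10000 (shortest form) and not a surrogate.

valid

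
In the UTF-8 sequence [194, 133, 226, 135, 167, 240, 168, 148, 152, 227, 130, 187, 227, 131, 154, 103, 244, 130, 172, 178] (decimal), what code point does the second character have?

U+21E7

Offset 0: leading byte 0xC2 = 11000010 → 2-byte char #1 = C2 85.
Offset 2: leading byte 0xE2 = 11100010 → 3-byte char #2 = E2 87 A7.
Leading byte 0xE2 = 11100010 matches 1110xxxx → 3-byte sequence.
Byte 1: 0xE2 = 11100010, payload 0010 (4 bits).
Byte 2: 0x87 = 10000111 (10xxxxxx ✓), payload 000111.
Byte 3: 0xA7 = 10100111 (10xxxxxx ✓), payload 100111.
Concatenate: 0010000111100111 = 0x21E7 (16 bits → U+21E7).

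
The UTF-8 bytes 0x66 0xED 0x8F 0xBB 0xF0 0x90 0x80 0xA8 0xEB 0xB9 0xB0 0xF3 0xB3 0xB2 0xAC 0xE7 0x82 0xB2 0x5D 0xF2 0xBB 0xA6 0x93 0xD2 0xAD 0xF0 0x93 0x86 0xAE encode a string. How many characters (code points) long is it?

Byte at offset 0: 0x66 = 01100110 → 1-byte char (#1). Advance 1.
Byte at offset 1: 0xED = 11101101 → 3-byte char (#2). Advance 3.
Byte at offset 4: 0xF0 = 11110000 → 4-byte char (#3). Advance 4.
Byte at offset 8: 0xEB = 11101011 → 3-byte char (#4). Advance 3.
Byte at offset 11: 0xF3 = 11110011 → 4-byte char (#5). Advance 4.
Byte at offset 15: 0xE7 = 11100111 → 3-byte char (#6). Advance 3.
Byte at offset 18: 0x5D = 01011101 → 1-byte char (#7). Advance 1.
Byte at offset 19: 0xF2 = 11110010 → 4-byte char (#8). Advance 4.
Byte at offset 23: 0xD2 = 11010010 → 2-byte char (#9). Advance 2.
Byte at offset 25: 0xF0 = 11110000 → 4-byte char (#10). Advance 4.
Reached end at offset 29 after 10 code points.

10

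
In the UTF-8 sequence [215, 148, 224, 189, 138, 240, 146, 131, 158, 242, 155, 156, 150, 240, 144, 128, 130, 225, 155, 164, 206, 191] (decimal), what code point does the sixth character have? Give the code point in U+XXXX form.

Offset 0: leading byte 0xD7 = 11010111 → 2-byte char #1 = D7 94.
Offset 2: leading byte 0xE0 = 11100000 → 3-byte char #2 = E0 BD 8A.
Offset 5: leading byte 0xF0 = 11110000 → 4-byte char #3 = F0 92 83 9E.
Offset 9: leading byte 0xF2 = 11110010 → 4-byte char #4 = F2 9B 9C 96.
Offset 13: leading byte 0xF0 = 11110000 → 4-byte char #5 = F0 90 80 82.
Offset 17: leading byte 0xE1 = 11100001 → 3-byte char #6 = E1 9B A4.
Leading byte 0xE1 = 11100001 matches 1110xxxx → 3-byte sequence.
Byte 1: 0xE1 = 11100001, payload 0001 (4 bits).
Byte 2: 0x9B = 10011011 (10xxxxxx ✓), payload 011011.
Byte 3: 0xA4 = 10100100 (10xxxxxx ✓), payload 100100.
Concatenate: 0001011011100100 = 0x16E4 (16 bits → U+16E4).

U+16E4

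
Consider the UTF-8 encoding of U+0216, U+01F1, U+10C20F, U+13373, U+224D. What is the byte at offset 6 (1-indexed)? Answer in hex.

0x8C

1-indexed offset 6 is 0-indexed offset 5.
U+0216 → 2-byte form C8 96 at offsets 0–1.
U+01F1 → 2-byte form C7 B1 at offsets 2–3.
U+10C20F → 4-byte form F4 8C 88 8F at offsets 4–7.
Offset 5 falls in char 3's range; it's byte 2 of F4 8C 88 8F = 0x8C.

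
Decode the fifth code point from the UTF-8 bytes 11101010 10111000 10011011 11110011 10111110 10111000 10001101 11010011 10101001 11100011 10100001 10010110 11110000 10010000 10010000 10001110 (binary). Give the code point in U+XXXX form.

Offset 0: leading byte 0xEA = 11101010 → 3-byte char #1 = EA B8 9B.
Offset 3: leading byte 0xF3 = 11110011 → 4-byte char #2 = F3 BE B8 8D.
Offset 7: leading byte 0xD3 = 11010011 → 2-byte char #3 = D3 A9.
Offset 9: leading byte 0xE3 = 11100011 → 3-byte char #4 = E3 A1 96.
Offset 12: leading byte 0xF0 = 11110000 → 4-byte char #5 = F0 90 90 8E.
Leading byte 0xF0 = 11110000 matches 11110xxx → 4-byte sequence.
Byte 1: 0xF0 = 11110000, payload 000 (3 bits).
Byte 2: 0x90 = 10010000 (10xxxxxx ✓), payload 010000.
Byte 3: 0x90 = 10010000 (10xxxxxx ✓), payload 010000.
Byte 4: 0x8E = 10001110 (10xxxxxx ✓), payload 001110.
Concatenate: 000010000010000001110 = 0x1040E (21 bits → U+1040E).

U+1040E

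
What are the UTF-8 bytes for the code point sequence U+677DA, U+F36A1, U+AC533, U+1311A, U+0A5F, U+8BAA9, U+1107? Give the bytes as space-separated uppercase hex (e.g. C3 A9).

U+677DA: 4-byte form → F1 A7 9F 9A.
U+F36A1: 4-byte form → F3 B3 9A A1.
U+AC533: 4-byte form → F2 AC 94 B3.
U+1311A: 4-byte form → F0 93 84 9A.
U+0A5F: 3-byte form → E0 A9 9F.
U+8BAA9: 4-byte form → F2 8B AA A9.
U+1107: 3-byte form → E1 84 87.
Concatenated (26 bytes): F1 A7 9F 9A F3 B3 9A A1 F2 AC 94 B3 F0 93 84 9A E0 A9 9F F2 8B AA A9 E1 84 87.

F1 A7 9F 9A F3 B3 9A A1 F2 AC 94 B3 F0 93 84 9A E0 A9 9F F2 8B AA A9 E1 84 87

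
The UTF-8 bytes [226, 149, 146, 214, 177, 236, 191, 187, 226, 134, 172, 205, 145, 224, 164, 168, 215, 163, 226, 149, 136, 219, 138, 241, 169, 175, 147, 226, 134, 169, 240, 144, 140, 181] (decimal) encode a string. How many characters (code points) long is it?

12

Byte at offset 0: 0xE2 = 11100010 → 3-byte char (#1). Advance 3.
Byte at offset 3: 0xD6 = 11010110 → 2-byte char (#2). Advance 2.
Byte at offset 5: 0xEC = 11101100 → 3-byte char (#3). Advance 3.
Byte at offset 8: 0xE2 = 11100010 → 3-byte char (#4). Advance 3.
Byte at offset 11: 0xCD = 11001101 → 2-byte char (#5). Advance 2.
Byte at offset 13: 0xE0 = 11100000 → 3-byte char (#6). Advance 3.
Byte at offset 16: 0xD7 = 11010111 → 2-byte char (#7). Advance 2.
Byte at offset 18: 0xE2 = 11100010 → 3-byte char (#8). Advance 3.
Byte at offset 21: 0xDB = 11011011 → 2-byte char (#9). Advance 2.
Byte at offset 23: 0xF1 = 11110001 → 4-byte char (#10). Advance 4.
Byte at offset 27: 0xE2 = 11100010 → 3-byte char (#11). Advance 3.
Byte at offset 30: 0xF0 = 11110000 → 4-byte char (#12). Advance 4.
Reached end at offset 34 after 12 code points.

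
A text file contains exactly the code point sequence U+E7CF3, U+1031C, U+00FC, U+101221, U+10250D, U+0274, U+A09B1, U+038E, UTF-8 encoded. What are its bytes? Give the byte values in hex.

U+E7CF3: 4-byte form → F3 A7 B3 B3.
U+1031C: 4-byte form → F0 90 8C 9C.
U+00FC: 2-byte form → C3 BC.
U+101221: 4-byte form → F4 81 88 A1.
U+10250D: 4-byte form → F4 82 94 8D.
U+0274: 2-byte form → C9 B4.
U+A09B1: 4-byte form → F2 A0 A6 B1.
U+038E: 2-byte form → CE 8E.
Concatenated (26 bytes): F3 A7 B3 B3 F0 90 8C 9C C3 BC F4 81 88 A1 F4 82 94 8D C9 B4 F2 A0 A6 B1 CE 8E.

F3 A7 B3 B3 F0 90 8C 9C C3 BC F4 81 88 A1 F4 82 94 8D C9 B4 F2 A0 A6 B1 CE 8E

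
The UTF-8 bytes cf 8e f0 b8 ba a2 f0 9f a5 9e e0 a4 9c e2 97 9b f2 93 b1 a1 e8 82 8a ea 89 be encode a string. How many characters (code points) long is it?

8

Byte at offset 0: 0xCF = 11001111 → 2-byte char (#1). Advance 2.
Byte at offset 2: 0xF0 = 11110000 → 4-byte char (#2). Advance 4.
Byte at offset 6: 0xF0 = 11110000 → 4-byte char (#3). Advance 4.
Byte at offset 10: 0xE0 = 11100000 → 3-byte char (#4). Advance 3.
Byte at offset 13: 0xE2 = 11100010 → 3-byte char (#5). Advance 3.
Byte at offset 16: 0xF2 = 11110010 → 4-byte char (#6). Advance 4.
Byte at offset 20: 0xE8 = 11101000 → 3-byte char (#7). Advance 3.
Byte at offset 23: 0xEA = 11101010 → 3-byte char (#8). Advance 3.
Reached end at offset 26 after 8 code points.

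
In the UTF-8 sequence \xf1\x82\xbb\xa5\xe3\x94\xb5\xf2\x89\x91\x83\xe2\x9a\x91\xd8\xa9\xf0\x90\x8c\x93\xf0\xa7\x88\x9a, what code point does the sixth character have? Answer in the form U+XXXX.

Offset 0: leading byte 0xF1 = 11110001 → 4-byte char #1 = F1 82 BB A5.
Offset 4: leading byte 0xE3 = 11100011 → 3-byte char #2 = E3 94 B5.
Offset 7: leading byte 0xF2 = 11110010 → 4-byte char #3 = F2 89 91 83.
Offset 11: leading byte 0xE2 = 11100010 → 3-byte char #4 = E2 9A 91.
Offset 14: leading byte 0xD8 = 11011000 → 2-byte char #5 = D8 A9.
Offset 16: leading byte 0xF0 = 11110000 → 4-byte char #6 = F0 90 8C 93.
Leading byte 0xF0 = 11110000 matches 11110xxx → 4-byte sequence.
Byte 1: 0xF0 = 11110000, payload 000 (3 bits).
Byte 2: 0x90 = 10010000 (10xxxxxx ✓), payload 010000.
Byte 3: 0x8C = 10001100 (10xxxxxx ✓), payload 001100.
Byte 4: 0x93 = 10010011 (10xxxxxx ✓), payload 010011.
Concatenate: 000010000001100010011 = 0x10313 (21 bits → U+10313).

U+10313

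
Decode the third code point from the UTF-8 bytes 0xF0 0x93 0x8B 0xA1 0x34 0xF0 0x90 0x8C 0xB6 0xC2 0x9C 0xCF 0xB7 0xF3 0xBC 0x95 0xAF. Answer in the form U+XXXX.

U+10336

Offset 0: leading byte 0xF0 = 11110000 → 4-byte char #1 = F0 93 8B A1.
Offset 4: leading byte 0x34 = 00110100 → 1-byte char #2 = 34.
Offset 5: leading byte 0xF0 = 11110000 → 4-byte char #3 = F0 90 8C B6.
Leading byte 0xF0 = 11110000 matches 11110xxx → 4-byte sequence.
Byte 1: 0xF0 = 11110000, payload 000 (3 bits).
Byte 2: 0x90 = 10010000 (10xxxxxx ✓), payload 010000.
Byte 3: 0x8C = 10001100 (10xxxxxx ✓), payload 001100.
Byte 4: 0xB6 = 10110110 (10xxxxxx ✓), payload 110110.
Concatenate: 000010000001100110110 = 0x10336 (21 bits → U+10336).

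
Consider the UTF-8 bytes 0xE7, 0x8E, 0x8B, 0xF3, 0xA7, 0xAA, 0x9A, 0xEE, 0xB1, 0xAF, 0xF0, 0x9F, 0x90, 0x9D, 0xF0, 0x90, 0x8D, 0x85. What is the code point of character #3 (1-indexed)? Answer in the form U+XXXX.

Offset 0: leading byte 0xE7 = 11100111 → 3-byte char #1 = E7 8E 8B.
Offset 3: leading byte 0xF3 = 11110011 → 4-byte char #2 = F3 A7 AA 9A.
Offset 7: leading byte 0xEE = 11101110 → 3-byte char #3 = EE B1 AF.
Leading byte 0xEE = 11101110 matches 1110xxxx → 3-byte sequence.
Byte 1: 0xEE = 11101110, payload 1110 (4 bits).
Byte 2: 0xB1 = 10110001 (10xxxxxx ✓), payload 110001.
Byte 3: 0xAF = 10101111 (10xxxxxx ✓), payload 101111.
Concatenate: 1110110001101111 = 0xEC6F (16 bits → U+EC6F).

U+EC6F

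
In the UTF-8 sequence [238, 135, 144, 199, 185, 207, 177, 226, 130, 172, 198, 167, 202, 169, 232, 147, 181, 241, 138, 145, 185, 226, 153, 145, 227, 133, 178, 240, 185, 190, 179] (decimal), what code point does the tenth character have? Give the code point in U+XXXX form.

U+3172

Offset 0: leading byte 0xEE = 11101110 → 3-byte char #1 = EE 87 90.
Offset 3: leading byte 0xC7 = 11000111 → 2-byte char #2 = C7 B9.
Offset 5: leading byte 0xCF = 11001111 → 2-byte char #3 = CF B1.
Offset 7: leading byte 0xE2 = 11100010 → 3-byte char #4 = E2 82 AC.
Offset 10: leading byte 0xC6 = 11000110 → 2-byte char #5 = C6 A7.
Offset 12: leading byte 0xCA = 11001010 → 2-byte char #6 = CA A9.
Offset 14: leading byte 0xE8 = 11101000 → 3-byte char #7 = E8 93 B5.
Offset 17: leading byte 0xF1 = 11110001 → 4-byte char #8 = F1 8A 91 B9.
Offset 21: leading byte 0xE2 = 11100010 → 3-byte char #9 = E2 99 91.
Offset 24: leading byte 0xE3 = 11100011 → 3-byte char #10 = E3 85 B2.
Leading byte 0xE3 = 11100011 matches 1110xxxx → 3-byte sequence.
Byte 1: 0xE3 = 11100011, payload 0011 (4 bits).
Byte 2: 0x85 = 10000101 (10xxxxxx ✓), payload 000101.
Byte 3: 0xB2 = 10110010 (10xxxxxx ✓), payload 110010.
Concatenate: 0011000101110010 = 0x3172 (16 bits → U+3172).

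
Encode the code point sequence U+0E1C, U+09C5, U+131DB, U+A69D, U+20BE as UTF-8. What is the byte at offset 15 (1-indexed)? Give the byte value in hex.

1-indexed offset 15 is 0-indexed offset 14.
U+0E1C → 3-byte form E0 B8 9C at offsets 0–2.
U+09C5 → 3-byte form E0 A7 85 at offsets 3–5.
U+131DB → 4-byte form F0 93 87 9B at offsets 6–9.
U+A69D → 3-byte form EA 9A 9D at offsets 10–12.
U+20BE → 3-byte form E2 82 BE at offsets 13–15.
Offset 14 falls in char 5's range; it's byte 2 of E2 82 BE = 0x82.

0x82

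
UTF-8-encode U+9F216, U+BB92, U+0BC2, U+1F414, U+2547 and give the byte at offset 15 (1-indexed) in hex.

0xE2

1-indexed offset 15 is 0-indexed offset 14.
U+9F216 → 4-byte form F2 9F 88 96 at offsets 0–3.
U+BB92 → 3-byte form EB AE 92 at offsets 4–6.
U+0BC2 → 3-byte form E0 AF 82 at offsets 7–9.
U+1F414 → 4-byte form F0 9F 90 94 at offsets 10–13.
U+2547 → 3-byte form E2 95 87 at offsets 14–16.
Offset 14 falls in char 5's range; it's byte 1 of E2 95 87 = 0xE2.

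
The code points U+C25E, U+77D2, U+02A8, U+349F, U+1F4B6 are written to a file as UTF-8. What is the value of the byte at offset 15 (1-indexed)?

1-indexed offset 15 is 0-indexed offset 14.
U+C25E → 3-byte form EC 89 9E at offsets 0–2.
U+77D2 → 3-byte form E7 9F 92 at offsets 3–5.
U+02A8 → 2-byte form CA A8 at offsets 6–7.
U+349F → 3-byte form E3 92 9F at offsets 8–10.
U+1F4B6 → 4-byte form F0 9F 92 B6 at offsets 11–14.
Offset 14 falls in char 5's range; it's byte 4 of F0 9F 92 B6 = 0xB6.

0xB6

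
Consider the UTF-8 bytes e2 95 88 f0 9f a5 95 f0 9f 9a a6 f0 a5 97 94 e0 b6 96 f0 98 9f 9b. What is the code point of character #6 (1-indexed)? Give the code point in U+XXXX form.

Offset 0: leading byte 0xE2 = 11100010 → 3-byte char #1 = E2 95 88.
Offset 3: leading byte 0xF0 = 11110000 → 4-byte char #2 = F0 9F A5 95.
Offset 7: leading byte 0xF0 = 11110000 → 4-byte char #3 = F0 9F 9A A6.
Offset 11: leading byte 0xF0 = 11110000 → 4-byte char #4 = F0 A5 97 94.
Offset 15: leading byte 0xE0 = 11100000 → 3-byte char #5 = E0 B6 96.
Offset 18: leading byte 0xF0 = 11110000 → 4-byte char #6 = F0 98 9F 9B.
Leading byte 0xF0 = 11110000 matches 11110xxx → 4-byte sequence.
Byte 1: 0xF0 = 11110000, payload 000 (3 bits).
Byte 2: 0x98 = 10011000 (10xxxxxx ✓), payload 011000.
Byte 3: 0x9F = 10011111 (10xxxxxx ✓), payload 011111.
Byte 4: 0x9B = 10011011 (10xxxxxx ✓), payload 011011.
Concatenate: 000011000011111011011 = 0x187DB (21 bits → U+187DB).

U+187DB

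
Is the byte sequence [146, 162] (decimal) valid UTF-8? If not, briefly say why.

invalid (continuation byte with no leading byte)

Byte 0x92 = 10010010 has the form 10xxxxxx — a continuation byte — but there is no preceding leading byte.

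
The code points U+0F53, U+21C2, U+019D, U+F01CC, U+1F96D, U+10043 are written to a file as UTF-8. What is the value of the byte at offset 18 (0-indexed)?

U+0F53 → 3-byte form E0 BD 93 at offsets 0–2.
U+21C2 → 3-byte form E2 87 82 at offsets 3–5.
U+019D → 2-byte form C6 9D at offsets 6–7.
U+F01CC → 4-byte form F3 B0 87 8C at offsets 8–11.
U+1F96D → 4-byte form F0 9F A5 AD at offsets 12–15.
U+10043 → 4-byte form F0 90 81 83 at offsets 16–19.
Offset 18 falls in char 6's range; it's byte 3 of F0 90 81 83 = 0x81.

0x81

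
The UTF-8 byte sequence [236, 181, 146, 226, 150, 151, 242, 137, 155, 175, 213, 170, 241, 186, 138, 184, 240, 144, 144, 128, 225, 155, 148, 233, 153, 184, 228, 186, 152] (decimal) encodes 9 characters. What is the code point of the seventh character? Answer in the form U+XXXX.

Offset 0: leading byte 0xEC = 11101100 → 3-byte char #1 = EC B5 92.
Offset 3: leading byte 0xE2 = 11100010 → 3-byte char #2 = E2 96 97.
Offset 6: leading byte 0xF2 = 11110010 → 4-byte char #3 = F2 89 9B AF.
Offset 10: leading byte 0xD5 = 11010101 → 2-byte char #4 = D5 AA.
Offset 12: leading byte 0xF1 = 11110001 → 4-byte char #5 = F1 BA 8A B8.
Offset 16: leading byte 0xF0 = 11110000 → 4-byte char #6 = F0 90 90 80.
Offset 20: leading byte 0xE1 = 11100001 → 3-byte char #7 = E1 9B 94.
Leading byte 0xE1 = 11100001 matches 1110xxxx → 3-byte sequence.
Byte 1: 0xE1 = 11100001, payload 0001 (4 bits).
Byte 2: 0x9B = 10011011 (10xxxxxx ✓), payload 011011.
Byte 3: 0x94 = 10010100 (10xxxxxx ✓), payload 010100.
Concatenate: 0001011011010100 = 0x16D4 (16 bits → U+16D4).

U+16D4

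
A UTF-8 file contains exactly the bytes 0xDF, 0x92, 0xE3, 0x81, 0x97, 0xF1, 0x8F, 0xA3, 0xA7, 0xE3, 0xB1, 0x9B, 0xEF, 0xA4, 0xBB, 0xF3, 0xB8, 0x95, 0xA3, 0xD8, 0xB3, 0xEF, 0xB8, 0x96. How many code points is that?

8

Byte at offset 0: 0xDF = 11011111 → 2-byte char (#1). Advance 2.
Byte at offset 2: 0xE3 = 11100011 → 3-byte char (#2). Advance 3.
Byte at offset 5: 0xF1 = 11110001 → 4-byte char (#3). Advance 4.
Byte at offset 9: 0xE3 = 11100011 → 3-byte char (#4). Advance 3.
Byte at offset 12: 0xEF = 11101111 → 3-byte char (#5). Advance 3.
Byte at offset 15: 0xF3 = 11110011 → 4-byte char (#6). Advance 4.
Byte at offset 19: 0xD8 = 11011000 → 2-byte char (#7). Advance 2.
Byte at offset 21: 0xEF = 11101111 → 3-byte char (#8). Advance 3.
Reached end at offset 24 after 8 code points.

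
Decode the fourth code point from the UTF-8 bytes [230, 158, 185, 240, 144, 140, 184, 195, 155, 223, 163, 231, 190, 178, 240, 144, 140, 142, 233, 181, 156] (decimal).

U+07E3

Offset 0: leading byte 0xE6 = 11100110 → 3-byte char #1 = E6 9E B9.
Offset 3: leading byte 0xF0 = 11110000 → 4-byte char #2 = F0 90 8C B8.
Offset 7: leading byte 0xC3 = 11000011 → 2-byte char #3 = C3 9B.
Offset 9: leading byte 0xDF = 11011111 → 2-byte char #4 = DF A3.
Leading byte 0xDF = 11011111 matches 110xxxxx → 2-byte sequence.
Byte 1: 0xDF = 11011111, payload 11111 (5 bits).
Byte 2: 0xA3 = 10100011 (10xxxxxx ✓), payload 100011.
Concatenate: 11111100011 = 0x7E3 (11 bits → U+07E3).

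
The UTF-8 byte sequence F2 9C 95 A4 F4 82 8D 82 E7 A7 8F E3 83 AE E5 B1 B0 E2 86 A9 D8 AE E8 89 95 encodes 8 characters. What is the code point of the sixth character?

Offset 0: leading byte 0xF2 = 11110010 → 4-byte char #1 = F2 9C 95 A4.
Offset 4: leading byte 0xF4 = 11110100 → 4-byte char #2 = F4 82 8D 82.
Offset 8: leading byte 0xE7 = 11100111 → 3-byte char #3 = E7 A7 8F.
Offset 11: leading byte 0xE3 = 11100011 → 3-byte char #4 = E3 83 AE.
Offset 14: leading byte 0xE5 = 11100101 → 3-byte char #5 = E5 B1 B0.
Offset 17: leading byte 0xE2 = 11100010 → 3-byte char #6 = E2 86 A9.
Leading byte 0xE2 = 11100010 matches 1110xxxx → 3-byte sequence.
Byte 1: 0xE2 = 11100010, payload 0010 (4 bits).
Byte 2: 0x86 = 10000110 (10xxxxxx ✓), payload 000110.
Byte 3: 0xA9 = 10101001 (10xxxxxx ✓), payload 101001.
Concatenate: 0010000110101001 = 0x21A9 (16 bits → U+21A9).

U+21A9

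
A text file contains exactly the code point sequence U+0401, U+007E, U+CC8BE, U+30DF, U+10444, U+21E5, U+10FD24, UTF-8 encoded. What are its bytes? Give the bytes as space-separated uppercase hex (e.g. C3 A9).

U+0401: 2-byte form → D0 81.
U+007E: 1-byte form → 7E.
U+CC8BE: 4-byte form → F3 8C A2 BE.
U+30DF: 3-byte form → E3 83 9F.
U+10444: 4-byte form → F0 90 91 84.
U+21E5: 3-byte form → E2 87 A5.
U+10FD24: 4-byte form → F4 8F B4 A4.
Concatenated (21 bytes): D0 81 7E F3 8C A2 BE E3 83 9F F0 90 91 84 E2 87 A5 F4 8F B4 A4.

D0 81 7E F3 8C A2 BE E3 83 9F F0 90 91 84 E2 87 A5 F4 8F B4 A4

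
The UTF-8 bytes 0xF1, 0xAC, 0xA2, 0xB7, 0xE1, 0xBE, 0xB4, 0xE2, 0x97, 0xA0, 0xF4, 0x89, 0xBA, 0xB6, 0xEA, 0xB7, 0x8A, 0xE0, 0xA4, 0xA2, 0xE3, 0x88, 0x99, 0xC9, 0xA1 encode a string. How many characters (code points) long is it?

8

Byte at offset 0: 0xF1 = 11110001 → 4-byte char (#1). Advance 4.
Byte at offset 4: 0xE1 = 11100001 → 3-byte char (#2). Advance 3.
Byte at offset 7: 0xE2 = 11100010 → 3-byte char (#3). Advance 3.
Byte at offset 10: 0xF4 = 11110100 → 4-byte char (#4). Advance 4.
Byte at offset 14: 0xEA = 11101010 → 3-byte char (#5). Advance 3.
Byte at offset 17: 0xE0 = 11100000 → 3-byte char (#6). Advance 3.
Byte at offset 20: 0xE3 = 11100011 → 3-byte char (#7). Advance 3.
Byte at offset 23: 0xC9 = 11001001 → 2-byte char (#8). Advance 2.
Reached end at offset 25 after 8 code points.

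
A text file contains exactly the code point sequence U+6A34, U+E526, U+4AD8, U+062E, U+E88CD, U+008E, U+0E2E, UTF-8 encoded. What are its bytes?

U+6A34: 3-byte form → E6 A8 B4.
U+E526: 3-byte form → EE 94 A6.
U+4AD8: 3-byte form → E4 AB 98.
U+062E: 2-byte form → D8 AE.
U+E88CD: 4-byte form → F3 A8 A3 8D.
U+008E: 2-byte form → C2 8E.
U+0E2E: 3-byte form → E0 B8 AE.
Concatenated (20 bytes): E6 A8 B4 EE 94 A6 E4 AB 98 D8 AE F3 A8 A3 8D C2 8E E0 B8 AE.

E6 A8 B4 EE 94 A6 E4 AB 98 D8 AE F3 A8 A3 8D C2 8E E0 B8 AE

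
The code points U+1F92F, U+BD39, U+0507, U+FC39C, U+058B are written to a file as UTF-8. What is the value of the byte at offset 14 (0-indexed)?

U+1F92F → 4-byte form F0 9F A4 AF at offsets 0–3.
U+BD39 → 3-byte form EB B4 B9 at offsets 4–6.
U+0507 → 2-byte form D4 87 at offsets 7–8.
U+FC39C → 4-byte form F3 BC 8E 9C at offsets 9–12.
U+058B → 2-byte form D6 8B at offsets 13–14.
Offset 14 falls in char 5's range; it's byte 2 of D6 8B = 0x8B.

0x8B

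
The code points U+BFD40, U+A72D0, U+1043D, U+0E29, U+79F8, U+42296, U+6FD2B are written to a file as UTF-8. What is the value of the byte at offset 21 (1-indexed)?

1-indexed offset 21 is 0-indexed offset 20.
U+BFD40 → 4-byte form F2 BF B5 80 at offsets 0–3.
U+A72D0 → 4-byte form F2 A7 8B 90 at offsets 4–7.
U+1043D → 4-byte form F0 90 90 BD at offsets 8–11.
U+0E29 → 3-byte form E0 B8 A9 at offsets 12–14.
U+79F8 → 3-byte form E7 A7 B8 at offsets 15–17.
U+42296 → 4-byte form F1 82 8A 96 at offsets 18–21.
Offset 20 falls in char 6's range; it's byte 3 of F1 82 8A 96 = 0x8A.

0x8A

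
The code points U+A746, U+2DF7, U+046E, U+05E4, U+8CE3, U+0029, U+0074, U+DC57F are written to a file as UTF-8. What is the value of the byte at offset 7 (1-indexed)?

1-indexed offset 7 is 0-indexed offset 6.
U+A746 → 3-byte form EA 9D 86 at offsets 0–2.
U+2DF7 → 3-byte form E2 B7 B7 at offsets 3–5.
U+046E → 2-byte form D1 AE at offsets 6–7.
Offset 6 falls in char 3's range; it's byte 1 of D1 AE = 0xD1.

0xD1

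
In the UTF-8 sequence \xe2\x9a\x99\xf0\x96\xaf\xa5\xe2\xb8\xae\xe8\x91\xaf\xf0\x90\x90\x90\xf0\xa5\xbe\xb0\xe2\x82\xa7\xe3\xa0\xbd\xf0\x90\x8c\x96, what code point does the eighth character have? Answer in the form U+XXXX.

U+383D

Offset 0: leading byte 0xE2 = 11100010 → 3-byte char #1 = E2 9A 99.
Offset 3: leading byte 0xF0 = 11110000 → 4-byte char #2 = F0 96 AF A5.
Offset 7: leading byte 0xE2 = 11100010 → 3-byte char #3 = E2 B8 AE.
Offset 10: leading byte 0xE8 = 11101000 → 3-byte char #4 = E8 91 AF.
Offset 13: leading byte 0xF0 = 11110000 → 4-byte char #5 = F0 90 90 90.
Offset 17: leading byte 0xF0 = 11110000 → 4-byte char #6 = F0 A5 BE B0.
Offset 21: leading byte 0xE2 = 11100010 → 3-byte char #7 = E2 82 A7.
Offset 24: leading byte 0xE3 = 11100011 → 3-byte char #8 = E3 A0 BD.
Leading byte 0xE3 = 11100011 matches 1110xxxx → 3-byte sequence.
Byte 1: 0xE3 = 11100011, payload 0011 (4 bits).
Byte 2: 0xA0 = 10100000 (10xxxxxx ✓), payload 100000.
Byte 3: 0xBD = 10111101 (10xxxxxx ✓), payload 111101.
Concatenate: 0011100000111101 = 0x383D (16 bits → U+383D).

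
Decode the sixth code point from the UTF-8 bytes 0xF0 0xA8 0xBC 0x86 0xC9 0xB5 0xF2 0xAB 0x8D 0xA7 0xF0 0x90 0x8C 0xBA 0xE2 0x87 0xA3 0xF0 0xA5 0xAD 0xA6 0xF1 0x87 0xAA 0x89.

Offset 0: leading byte 0xF0 = 11110000 → 4-byte char #1 = F0 A8 BC 86.
Offset 4: leading byte 0xC9 = 11001001 → 2-byte char #2 = C9 B5.
Offset 6: leading byte 0xF2 = 11110010 → 4-byte char #3 = F2 AB 8D A7.
Offset 10: leading byte 0xF0 = 11110000 → 4-byte char #4 = F0 90 8C BA.
Offset 14: leading byte 0xE2 = 11100010 → 3-byte char #5 = E2 87 A3.
Offset 17: leading byte 0xF0 = 11110000 → 4-byte char #6 = F0 A5 AD A6.
Leading byte 0xF0 = 11110000 matches 11110xxx → 4-byte sequence.
Byte 1: 0xF0 = 11110000, payload 000 (3 bits).
Byte 2: 0xA5 = 10100101 (10xxxxxx ✓), payload 100101.
Byte 3: 0xAD = 10101101 (10xxxxxx ✓), payload 101101.
Byte 4: 0xA6 = 10100110 (10xxxxxx ✓), payload 100110.
Concatenate: 000100101101101100110 = 0x25B66 (21 bits → U+25B66).

U+25B66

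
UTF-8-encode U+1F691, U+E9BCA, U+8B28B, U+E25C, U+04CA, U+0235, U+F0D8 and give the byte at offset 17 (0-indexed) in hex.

U+1F691 → 4-byte form F0 9F 9A 91 at offsets 0–3.
U+E9BCA → 4-byte form F3 A9 AF 8A at offsets 4–7.
U+8B28B → 4-byte form F2 8B 8A 8B at offsets 8–11.
U+E25C → 3-byte form EE 89 9C at offsets 12–14.
U+04CA → 2-byte form D3 8A at offsets 15–16.
U+0235 → 2-byte form C8 B5 at offsets 17–18.
Offset 17 falls in char 6's range; it's byte 1 of C8 B5 = 0xC8.

0xC8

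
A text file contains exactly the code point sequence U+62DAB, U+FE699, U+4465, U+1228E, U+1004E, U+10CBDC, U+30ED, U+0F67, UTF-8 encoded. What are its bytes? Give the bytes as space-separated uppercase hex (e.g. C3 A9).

F1 A2 B6 AB F3 BE 9A 99 E4 91 A5 F0 92 8A 8E F0 90 81 8E F4 8C AF 9C E3 83 AD E0 BD A7

U+62DAB: 4-byte form → F1 A2 B6 AB.
U+FE699: 4-byte form → F3 BE 9A 99.
U+4465: 3-byte form → E4 91 A5.
U+1228E: 4-byte form → F0 92 8A 8E.
U+1004E: 4-byte form → F0 90 81 8E.
U+10CBDC: 4-byte form → F4 8C AF 9C.
U+30ED: 3-byte form → E3 83 AD.
U+0F67: 3-byte form → E0 BD A7.
Concatenated (29 bytes): F1 A2 B6 AB F3 BE 9A 99 E4 91 A5 F0 92 8A 8E F0 90 81 8E F4 8C AF 9C E3 83 AD E0 BD A7.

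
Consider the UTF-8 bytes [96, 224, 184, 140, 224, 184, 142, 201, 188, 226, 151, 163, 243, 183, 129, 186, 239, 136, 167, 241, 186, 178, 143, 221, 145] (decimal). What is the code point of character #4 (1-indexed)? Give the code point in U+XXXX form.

Offset 0: leading byte 0x60 = 01100000 → 1-byte char #1 = 60.
Offset 1: leading byte 0xE0 = 11100000 → 3-byte char #2 = E0 B8 8C.
Offset 4: leading byte 0xE0 = 11100000 → 3-byte char #3 = E0 B8 8E.
Offset 7: leading byte 0xC9 = 11001001 → 2-byte char #4 = C9 BC.
Leading byte 0xC9 = 11001001 matches 110xxxxx → 2-byte sequence.
Byte 1: 0xC9 = 11001001, payload 01001 (5 bits).
Byte 2: 0xBC = 10111100 (10xxxxxx ✓), payload 111100.
Concatenate: 01001111100 = 0x27C (11 bits → U+027C).

U+027C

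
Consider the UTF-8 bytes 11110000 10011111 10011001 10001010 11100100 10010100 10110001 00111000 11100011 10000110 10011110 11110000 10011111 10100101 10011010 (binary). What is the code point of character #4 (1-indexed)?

Offset 0: leading byte 0xF0 = 11110000 → 4-byte char #1 = F0 9F 99 8A.
Offset 4: leading byte 0xE4 = 11100100 → 3-byte char #2 = E4 94 B1.
Offset 7: leading byte 0x38 = 00111000 → 1-byte char #3 = 38.
Offset 8: leading byte 0xE3 = 11100011 → 3-byte char #4 = E3 86 9E.
Leading byte 0xE3 = 11100011 matches 1110xxxx → 3-byte sequence.
Byte 1: 0xE3 = 11100011, payload 0011 (4 bits).
Byte 2: 0x86 = 10000110 (10xxxxxx ✓), payload 000110.
Byte 3: 0x9E = 10011110 (10xxxxxx ✓), payload 011110.
Concatenate: 0011000110011110 = 0x319E (16 bits → U+319E).

U+319E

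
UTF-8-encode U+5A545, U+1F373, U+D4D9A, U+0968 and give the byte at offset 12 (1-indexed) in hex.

0x9A

1-indexed offset 12 is 0-indexed offset 11.
U+5A545 → 4-byte form F1 9A 95 85 at offsets 0–3.
U+1F373 → 4-byte form F0 9F 8D B3 at offsets 4–7.
U+D4D9A → 4-byte form F3 94 B6 9A at offsets 8–11.
Offset 11 falls in char 3's range; it's byte 4 of F3 94 B6 9A = 0x9A.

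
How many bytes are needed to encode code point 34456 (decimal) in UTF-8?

3

U+8698 = 0x8698. UTF-8 uses 1 byte below 0x80, 2 below 0x800, 3 below 0x10000, 4 up to 0x10FFFF. 0x8698 is in U+0800–U+FFFF → 3 bytes.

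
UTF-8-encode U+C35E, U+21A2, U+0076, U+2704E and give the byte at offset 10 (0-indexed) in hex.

0x8E

U+C35E → 3-byte form EC 8D 9E at offsets 0–2.
U+21A2 → 3-byte form E2 86 A2 at offsets 3–5.
U+0076 → 1-byte form 76 at offsets 6–6.
U+2704E → 4-byte form F0 A7 81 8E at offsets 7–10.
Offset 10 falls in char 4's range; it's byte 4 of F0 A7 81 8E = 0x8E.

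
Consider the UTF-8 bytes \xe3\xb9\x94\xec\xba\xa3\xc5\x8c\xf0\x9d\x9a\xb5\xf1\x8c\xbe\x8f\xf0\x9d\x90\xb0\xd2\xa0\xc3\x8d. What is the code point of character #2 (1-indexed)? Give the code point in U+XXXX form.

U+CEA3

Offset 0: leading byte 0xE3 = 11100011 → 3-byte char #1 = E3 B9 94.
Offset 3: leading byte 0xEC = 11101100 → 3-byte char #2 = EC BA A3.
Leading byte 0xEC = 11101100 matches 1110xxxx → 3-byte sequence.
Byte 1: 0xEC = 11101100, payload 1100 (4 bits).
Byte 2: 0xBA = 10111010 (10xxxxxx ✓), payload 111010.
Byte 3: 0xA3 = 10100011 (10xxxxxx ✓), payload 100011.
Concatenate: 1100111010100011 = 0xCEA3 (16 bits → U+CEA3).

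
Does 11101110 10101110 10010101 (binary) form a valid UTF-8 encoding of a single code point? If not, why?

Leading byte 0xEE = 11101110 → 3-byte form.
Continuation bytes 0xAE=10101110, 0x95=10010101 all match 10xxxxxx.
Decoded value 0xEB95 is ≥ 0x800 (shortest form) and not a surrogate.

valid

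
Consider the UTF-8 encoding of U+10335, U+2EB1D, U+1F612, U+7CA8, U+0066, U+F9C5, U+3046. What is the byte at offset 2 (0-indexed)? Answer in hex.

0x8C

U+10335 → 4-byte form F0 90 8C B5 at offsets 0–3.
Offset 2 falls in char 1's range; it's byte 3 of F0 90 8C B5 = 0x8C.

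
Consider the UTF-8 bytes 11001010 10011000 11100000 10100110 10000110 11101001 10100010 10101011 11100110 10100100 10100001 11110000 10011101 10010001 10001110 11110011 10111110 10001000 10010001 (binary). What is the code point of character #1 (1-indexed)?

Offset 0: leading byte 0xCA = 11001010 → 2-byte char #1 = CA 98.
Leading byte 0xCA = 11001010 matches 110xxxxx → 2-byte sequence.
Byte 1: 0xCA = 11001010, payload 01010 (5 bits).
Byte 2: 0x98 = 10011000 (10xxxxxx ✓), payload 011000.
Concatenate: 01010011000 = 0x298 (11 bits → U+0298).

U+0298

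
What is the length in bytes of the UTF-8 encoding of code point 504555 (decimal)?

4

U+7B2EB = 0x7B2EB. UTF-8 uses 1 byte below 0x80, 2 below 0x800, 3 below 0x10000, 4 up to 0x10FFFF. 0x7B2EB is in U+10000–U+10FFFF → 4 bytes.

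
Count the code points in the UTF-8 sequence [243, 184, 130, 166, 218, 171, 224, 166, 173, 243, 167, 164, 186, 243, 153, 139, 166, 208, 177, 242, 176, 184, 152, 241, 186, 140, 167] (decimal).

8

Byte at offset 0: 0xF3 = 11110011 → 4-byte char (#1). Advance 4.
Byte at offset 4: 0xDA = 11011010 → 2-byte char (#2). Advance 2.
Byte at offset 6: 0xE0 = 11100000 → 3-byte char (#3). Advance 3.
Byte at offset 9: 0xF3 = 11110011 → 4-byte char (#4). Advance 4.
Byte at offset 13: 0xF3 = 11110011 → 4-byte char (#5). Advance 4.
Byte at offset 17: 0xD0 = 11010000 → 2-byte char (#6). Advance 2.
Byte at offset 19: 0xF2 = 11110010 → 4-byte char (#7). Advance 4.
Byte at offset 23: 0xF1 = 11110001 → 4-byte char (#8). Advance 4.
Reached end at offset 27 after 8 code points.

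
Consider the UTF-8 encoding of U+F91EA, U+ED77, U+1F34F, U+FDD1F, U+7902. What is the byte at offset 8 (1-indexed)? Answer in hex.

0xF0

1-indexed offset 8 is 0-indexed offset 7.
U+F91EA → 4-byte form F3 B9 87 AA at offsets 0–3.
U+ED77 → 3-byte form EE B5 B7 at offsets 4–6.
U+1F34F → 4-byte form F0 9F 8D 8F at offsets 7–10.
Offset 7 falls in char 3's range; it's byte 1 of F0 9F 8D 8F = 0xF0.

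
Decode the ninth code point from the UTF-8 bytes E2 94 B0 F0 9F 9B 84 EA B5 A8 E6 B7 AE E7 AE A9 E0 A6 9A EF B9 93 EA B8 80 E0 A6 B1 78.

Offset 0: leading byte 0xE2 = 11100010 → 3-byte char #1 = E2 94 B0.
Offset 3: leading byte 0xF0 = 11110000 → 4-byte char #2 = F0 9F 9B 84.
Offset 7: leading byte 0xEA = 11101010 → 3-byte char #3 = EA B5 A8.
Offset 10: leading byte 0xE6 = 11100110 → 3-byte char #4 = E6 B7 AE.
Offset 13: leading byte 0xE7 = 11100111 → 3-byte char #5 = E7 AE A9.
Offset 16: leading byte 0xE0 = 11100000 → 3-byte char #6 = E0 A6 9A.
Offset 19: leading byte 0xEF = 11101111 → 3-byte char #7 = EF B9 93.
Offset 22: leading byte 0xEA = 11101010 → 3-byte char #8 = EA B8 80.
Offset 25: leading byte 0xE0 = 11100000 → 3-byte char #9 = E0 A6 B1.
Leading byte 0xE0 = 11100000 matches 1110xxxx → 3-byte sequence.
Byte 1: 0xE0 = 11100000, payload 0000 (4 bits).
Byte 2: 0xA6 = 10100110 (10xxxxxx ✓), payload 100110.
Byte 3: 0xB1 = 10110001 (10xxxxxx ✓), payload 110001.
Concatenate: 0000100110110001 = 0x9B1 (16 bits → U+09B1).

U+09B1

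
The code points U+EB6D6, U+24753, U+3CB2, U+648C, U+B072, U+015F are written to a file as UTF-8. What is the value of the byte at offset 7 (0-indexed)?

0x93

U+EB6D6 → 4-byte form F3 AB 9B 96 at offsets 0–3.
U+24753 → 4-byte form F0 A4 9D 93 at offsets 4–7.
Offset 7 falls in char 2's range; it's byte 4 of F0 A4 9D 93 = 0x93.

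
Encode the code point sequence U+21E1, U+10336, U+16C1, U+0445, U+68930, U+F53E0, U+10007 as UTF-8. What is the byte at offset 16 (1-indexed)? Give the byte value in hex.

0xB0

1-indexed offset 16 is 0-indexed offset 15.
U+21E1 → 3-byte form E2 87 A1 at offsets 0–2.
U+10336 → 4-byte form F0 90 8C B6 at offsets 3–6.
U+16C1 → 3-byte form E1 9B 81 at offsets 7–9.
U+0445 → 2-byte form D1 85 at offsets 10–11.
U+68930 → 4-byte form F1 A8 A4 B0 at offsets 12–15.
Offset 15 falls in char 5's range; it's byte 4 of F1 A8 A4 B0 = 0xB0.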